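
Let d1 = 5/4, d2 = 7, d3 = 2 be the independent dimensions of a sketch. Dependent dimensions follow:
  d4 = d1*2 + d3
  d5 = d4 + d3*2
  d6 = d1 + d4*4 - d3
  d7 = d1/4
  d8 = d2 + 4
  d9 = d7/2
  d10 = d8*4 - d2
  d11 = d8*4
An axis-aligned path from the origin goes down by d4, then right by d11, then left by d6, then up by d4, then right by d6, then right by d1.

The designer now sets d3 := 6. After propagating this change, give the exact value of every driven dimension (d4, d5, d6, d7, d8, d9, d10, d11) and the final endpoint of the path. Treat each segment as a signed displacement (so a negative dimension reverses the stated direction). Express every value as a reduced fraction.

d4 = 17/2
d5 = 41/2
d6 = 117/4
d7 = 5/16
d8 = 11
d9 = 5/32
d10 = 37
d11 = 44
endpoint = (181/4, 0)

Apply edit: d3 := 6
  d4 = d1*2 + d3 = 17/2
  d5 = d4 + d3*2 = 41/2
  d6 = d1 + d4*4 - d3 = 117/4
  d7 = d1/4 = 5/16
  d8 = d2 + 4 = 11
  d9 = d7/2 = 5/32
  d10 = d8*4 - d2 = 37
  d11 = d8*4 = 44
Walk from origin (0, 0):
  seg 1: down by d4 = 17/2 → (0, -17/2)
  seg 2: right by d11 = 44 → (44, -17/2)
  seg 3: left by d6 = 117/4 → (59/4, -17/2)
  seg 4: up by d4 = 17/2 → (59/4, 0)
  seg 5: right by d6 = 117/4 → (44, 0)
  seg 6: right by d1 = 5/4 → (181/4, 0)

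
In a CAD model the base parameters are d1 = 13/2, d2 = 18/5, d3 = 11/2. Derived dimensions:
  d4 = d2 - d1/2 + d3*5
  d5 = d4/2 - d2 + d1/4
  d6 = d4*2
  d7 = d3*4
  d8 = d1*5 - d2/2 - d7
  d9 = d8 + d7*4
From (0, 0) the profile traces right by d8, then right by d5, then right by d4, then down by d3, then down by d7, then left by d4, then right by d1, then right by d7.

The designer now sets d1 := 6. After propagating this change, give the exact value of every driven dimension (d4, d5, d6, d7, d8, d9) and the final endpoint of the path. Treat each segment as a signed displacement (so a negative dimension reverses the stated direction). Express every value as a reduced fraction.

d4 = 281/10
d5 = 239/20
d6 = 281/5
d7 = 22
d8 = 31/5
d9 = 471/5
endpoint = (923/20, -55/2)

Apply edit: d1 := 6
  d4 = d2 - d1/2 + d3*5 = 281/10
  d5 = d4/2 - d2 + d1/4 = 239/20
  d6 = d4*2 = 281/5
  d7 = d3*4 = 22
  d8 = d1*5 - d2/2 - d7 = 31/5
  d9 = d8 + d7*4 = 471/5
Walk from origin (0, 0):
  seg 1: right by d8 = 31/5 → (31/5, 0)
  seg 2: right by d5 = 239/20 → (363/20, 0)
  seg 3: right by d4 = 281/10 → (185/4, 0)
  seg 4: down by d3 = 11/2 → (185/4, -11/2)
  seg 5: down by d7 = 22 → (185/4, -55/2)
  seg 6: left by d4 = 281/10 → (363/20, -55/2)
  seg 7: right by d1 = 6 → (483/20, -55/2)
  seg 8: right by d7 = 22 → (923/20, -55/2)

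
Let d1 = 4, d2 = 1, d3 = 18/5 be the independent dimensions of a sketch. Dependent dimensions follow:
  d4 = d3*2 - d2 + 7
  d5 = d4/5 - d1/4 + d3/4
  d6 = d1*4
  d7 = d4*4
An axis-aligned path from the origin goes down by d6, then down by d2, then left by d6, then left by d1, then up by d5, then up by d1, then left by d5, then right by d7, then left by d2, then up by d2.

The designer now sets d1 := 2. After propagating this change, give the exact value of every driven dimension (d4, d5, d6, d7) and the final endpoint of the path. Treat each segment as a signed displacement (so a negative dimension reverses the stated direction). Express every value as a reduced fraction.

d4 = 66/5
d5 = 76/25
d6 = 8
d7 = 264/5
endpoint = (969/25, -74/25)

Apply edit: d1 := 2
  d4 = d3*2 - d2 + 7 = 66/5
  d5 = d4/5 - d1/4 + d3/4 = 76/25
  d6 = d1*4 = 8
  d7 = d4*4 = 264/5
Walk from origin (0, 0):
  seg 1: down by d6 = 8 → (0, -8)
  seg 2: down by d2 = 1 → (0, -9)
  seg 3: left by d6 = 8 → (-8, -9)
  seg 4: left by d1 = 2 → (-10, -9)
  seg 5: up by d5 = 76/25 → (-10, -149/25)
  seg 6: up by d1 = 2 → (-10, -99/25)
  seg 7: left by d5 = 76/25 → (-326/25, -99/25)
  seg 8: right by d7 = 264/5 → (994/25, -99/25)
  seg 9: left by d2 = 1 → (969/25, -99/25)
  seg 10: up by d2 = 1 → (969/25, -74/25)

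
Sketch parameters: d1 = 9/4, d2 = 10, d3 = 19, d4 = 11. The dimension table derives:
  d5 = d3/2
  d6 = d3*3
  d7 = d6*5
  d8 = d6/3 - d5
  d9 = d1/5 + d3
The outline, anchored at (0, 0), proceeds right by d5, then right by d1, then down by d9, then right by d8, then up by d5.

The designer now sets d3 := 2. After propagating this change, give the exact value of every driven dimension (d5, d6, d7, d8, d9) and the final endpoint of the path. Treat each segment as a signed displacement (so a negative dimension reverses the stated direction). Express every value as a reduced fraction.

Apply edit: d3 := 2
  d5 = d3/2 = 1
  d6 = d3*3 = 6
  d7 = d6*5 = 30
  d8 = d6/3 - d5 = 1
  d9 = d1/5 + d3 = 49/20
Walk from origin (0, 0):
  seg 1: right by d5 = 1 → (1, 0)
  seg 2: right by d1 = 9/4 → (13/4, 0)
  seg 3: down by d9 = 49/20 → (13/4, -49/20)
  seg 4: right by d8 = 1 → (17/4, -49/20)
  seg 5: up by d5 = 1 → (17/4, -29/20)

d5 = 1
d6 = 6
d7 = 30
d8 = 1
d9 = 49/20
endpoint = (17/4, -29/20)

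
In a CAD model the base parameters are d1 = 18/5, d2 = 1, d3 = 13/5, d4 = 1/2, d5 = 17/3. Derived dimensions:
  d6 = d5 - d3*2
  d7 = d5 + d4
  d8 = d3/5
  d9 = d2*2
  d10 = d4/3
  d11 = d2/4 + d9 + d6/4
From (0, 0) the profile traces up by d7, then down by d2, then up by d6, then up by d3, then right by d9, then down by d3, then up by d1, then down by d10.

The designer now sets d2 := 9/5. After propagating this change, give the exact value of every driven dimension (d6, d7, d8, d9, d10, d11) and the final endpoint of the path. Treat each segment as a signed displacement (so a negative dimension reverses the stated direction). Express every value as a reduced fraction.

Apply edit: d2 := 9/5
  d6 = d5 - d3*2 = 7/15
  d7 = d5 + d4 = 37/6
  d8 = d3/5 = 13/25
  d9 = d2*2 = 18/5
  d10 = d4/3 = 1/6
  d11 = d2/4 + d9 + d6/4 = 25/6
Walk from origin (0, 0):
  seg 1: up by d7 = 37/6 → (0, 37/6)
  seg 2: down by d2 = 9/5 → (0, 131/30)
  seg 3: up by d6 = 7/15 → (0, 29/6)
  seg 4: up by d3 = 13/5 → (0, 223/30)
  seg 5: right by d9 = 18/5 → (18/5, 223/30)
  seg 6: down by d3 = 13/5 → (18/5, 29/6)
  seg 7: up by d1 = 18/5 → (18/5, 253/30)
  seg 8: down by d10 = 1/6 → (18/5, 124/15)

d6 = 7/15
d7 = 37/6
d8 = 13/25
d9 = 18/5
d10 = 1/6
d11 = 25/6
endpoint = (18/5, 124/15)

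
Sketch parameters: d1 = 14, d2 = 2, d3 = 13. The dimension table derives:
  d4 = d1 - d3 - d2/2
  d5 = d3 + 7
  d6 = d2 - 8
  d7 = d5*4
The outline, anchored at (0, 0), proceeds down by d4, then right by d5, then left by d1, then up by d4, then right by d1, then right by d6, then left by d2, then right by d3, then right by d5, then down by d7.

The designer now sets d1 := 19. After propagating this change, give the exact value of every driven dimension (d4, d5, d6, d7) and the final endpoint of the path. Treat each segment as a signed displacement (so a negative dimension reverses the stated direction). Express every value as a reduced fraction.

d4 = 5
d5 = 20
d6 = -6
d7 = 80
endpoint = (45, -80)

Apply edit: d1 := 19
  d4 = d1 - d3 - d2/2 = 5
  d5 = d3 + 7 = 20
  d6 = d2 - 8 = -6
  d7 = d5*4 = 80
Walk from origin (0, 0):
  seg 1: down by d4 = 5 → (0, -5)
  seg 2: right by d5 = 20 → (20, -5)
  seg 3: left by d1 = 19 → (1, -5)
  seg 4: up by d4 = 5 → (1, 0)
  seg 5: right by d1 = 19 → (20, 0)
  seg 6: right by d6 = -6 → (14, 0)
  seg 7: left by d2 = 2 → (12, 0)
  seg 8: right by d3 = 13 → (25, 0)
  seg 9: right by d5 = 20 → (45, 0)
  seg 10: down by d7 = 80 → (45, -80)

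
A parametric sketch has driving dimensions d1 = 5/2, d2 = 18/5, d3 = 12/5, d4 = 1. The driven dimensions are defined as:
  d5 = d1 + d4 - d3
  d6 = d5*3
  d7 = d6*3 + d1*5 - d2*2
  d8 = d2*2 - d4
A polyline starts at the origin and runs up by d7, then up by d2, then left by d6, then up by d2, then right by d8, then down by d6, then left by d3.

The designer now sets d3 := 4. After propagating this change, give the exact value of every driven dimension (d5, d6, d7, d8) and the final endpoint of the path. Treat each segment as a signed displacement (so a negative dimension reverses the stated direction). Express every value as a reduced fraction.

Apply edit: d3 := 4
  d5 = d1 + d4 - d3 = -1/2
  d6 = d5*3 = -3/2
  d7 = d6*3 + d1*5 - d2*2 = 4/5
  d8 = d2*2 - d4 = 31/5
Walk from origin (0, 0):
  seg 1: up by d7 = 4/5 → (0, 4/5)
  seg 2: up by d2 = 18/5 → (0, 22/5)
  seg 3: left by d6 = -3/2 → (3/2, 22/5)
  seg 4: up by d2 = 18/5 → (3/2, 8)
  seg 5: right by d8 = 31/5 → (77/10, 8)
  seg 6: down by d6 = -3/2 → (77/10, 19/2)
  seg 7: left by d3 = 4 → (37/10, 19/2)

d5 = -1/2
d6 = -3/2
d7 = 4/5
d8 = 31/5
endpoint = (37/10, 19/2)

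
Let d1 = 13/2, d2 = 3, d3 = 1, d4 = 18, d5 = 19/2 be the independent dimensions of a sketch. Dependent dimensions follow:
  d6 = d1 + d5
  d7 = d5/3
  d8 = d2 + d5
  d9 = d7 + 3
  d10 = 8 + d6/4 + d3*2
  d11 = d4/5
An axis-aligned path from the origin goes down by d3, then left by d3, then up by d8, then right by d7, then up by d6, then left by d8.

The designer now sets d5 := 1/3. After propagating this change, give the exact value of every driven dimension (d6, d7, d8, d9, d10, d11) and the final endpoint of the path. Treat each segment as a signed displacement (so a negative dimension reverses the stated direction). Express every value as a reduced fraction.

d6 = 41/6
d7 = 1/9
d8 = 10/3
d9 = 28/9
d10 = 281/24
d11 = 18/5
endpoint = (-38/9, 55/6)

Apply edit: d5 := 1/3
  d6 = d1 + d5 = 41/6
  d7 = d5/3 = 1/9
  d8 = d2 + d5 = 10/3
  d9 = d7 + 3 = 28/9
  d10 = 8 + d6/4 + d3*2 = 281/24
  d11 = d4/5 = 18/5
Walk from origin (0, 0):
  seg 1: down by d3 = 1 → (0, -1)
  seg 2: left by d3 = 1 → (-1, -1)
  seg 3: up by d8 = 10/3 → (-1, 7/3)
  seg 4: right by d7 = 1/9 → (-8/9, 7/3)
  seg 5: up by d6 = 41/6 → (-8/9, 55/6)
  seg 6: left by d8 = 10/3 → (-38/9, 55/6)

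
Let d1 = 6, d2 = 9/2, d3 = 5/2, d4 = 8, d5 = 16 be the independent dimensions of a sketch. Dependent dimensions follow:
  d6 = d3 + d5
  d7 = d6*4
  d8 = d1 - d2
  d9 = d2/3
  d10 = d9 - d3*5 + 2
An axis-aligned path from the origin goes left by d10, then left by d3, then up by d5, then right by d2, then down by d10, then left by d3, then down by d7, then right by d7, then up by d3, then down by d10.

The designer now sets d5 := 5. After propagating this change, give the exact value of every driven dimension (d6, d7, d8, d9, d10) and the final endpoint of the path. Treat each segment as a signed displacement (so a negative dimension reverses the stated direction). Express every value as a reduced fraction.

d6 = 15/2
d7 = 30
d8 = 3/2
d9 = 3/2
d10 = -9
endpoint = (77/2, -9/2)

Apply edit: d5 := 5
  d6 = d3 + d5 = 15/2
  d7 = d6*4 = 30
  d8 = d1 - d2 = 3/2
  d9 = d2/3 = 3/2
  d10 = d9 - d3*5 + 2 = -9
Walk from origin (0, 0):
  seg 1: left by d10 = -9 → (9, 0)
  seg 2: left by d3 = 5/2 → (13/2, 0)
  seg 3: up by d5 = 5 → (13/2, 5)
  seg 4: right by d2 = 9/2 → (11, 5)
  seg 5: down by d10 = -9 → (11, 14)
  seg 6: left by d3 = 5/2 → (17/2, 14)
  seg 7: down by d7 = 30 → (17/2, -16)
  seg 8: right by d7 = 30 → (77/2, -16)
  seg 9: up by d3 = 5/2 → (77/2, -27/2)
  seg 10: down by d10 = -9 → (77/2, -9/2)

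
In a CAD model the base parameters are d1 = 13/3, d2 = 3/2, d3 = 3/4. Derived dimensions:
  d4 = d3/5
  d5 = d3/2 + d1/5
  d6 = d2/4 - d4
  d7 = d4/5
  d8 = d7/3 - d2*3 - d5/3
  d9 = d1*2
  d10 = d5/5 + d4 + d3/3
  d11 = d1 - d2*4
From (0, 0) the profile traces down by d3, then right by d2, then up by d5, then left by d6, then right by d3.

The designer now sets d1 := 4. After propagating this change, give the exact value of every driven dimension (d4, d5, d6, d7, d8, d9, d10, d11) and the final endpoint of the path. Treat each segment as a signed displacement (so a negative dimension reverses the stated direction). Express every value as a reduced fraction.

Apply edit: d1 := 4
  d4 = d3/5 = 3/20
  d5 = d3/2 + d1/5 = 47/40
  d6 = d2/4 - d4 = 9/40
  d7 = d4/5 = 3/100
  d8 = d7/3 - d2*3 - d5/3 = -2929/600
  d9 = d1*2 = 8
  d10 = d5/5 + d4 + d3/3 = 127/200
  d11 = d1 - d2*4 = -2
Walk from origin (0, 0):
  seg 1: down by d3 = 3/4 → (0, -3/4)
  seg 2: right by d2 = 3/2 → (3/2, -3/4)
  seg 3: up by d5 = 47/40 → (3/2, 17/40)
  seg 4: left by d6 = 9/40 → (51/40, 17/40)
  seg 5: right by d3 = 3/4 → (81/40, 17/40)

d4 = 3/20
d5 = 47/40
d6 = 9/40
d7 = 3/100
d8 = -2929/600
d9 = 8
d10 = 127/200
d11 = -2
endpoint = (81/40, 17/40)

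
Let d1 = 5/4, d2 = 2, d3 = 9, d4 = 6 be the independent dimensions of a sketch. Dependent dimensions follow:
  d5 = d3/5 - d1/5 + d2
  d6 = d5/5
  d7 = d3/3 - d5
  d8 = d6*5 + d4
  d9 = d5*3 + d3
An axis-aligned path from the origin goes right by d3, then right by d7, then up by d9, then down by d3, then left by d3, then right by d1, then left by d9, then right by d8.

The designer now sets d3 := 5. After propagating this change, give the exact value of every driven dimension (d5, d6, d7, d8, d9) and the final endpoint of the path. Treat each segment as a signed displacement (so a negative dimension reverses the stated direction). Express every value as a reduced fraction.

Apply edit: d3 := 5
  d5 = d3/5 - d1/5 + d2 = 11/4
  d6 = d5/5 = 11/20
  d7 = d3/3 - d5 = -13/12
  d8 = d6*5 + d4 = 35/4
  d9 = d5*3 + d3 = 53/4
Walk from origin (0, 0):
  seg 1: right by d3 = 5 → (5, 0)
  seg 2: right by d7 = -13/12 → (47/12, 0)
  seg 3: up by d9 = 53/4 → (47/12, 53/4)
  seg 4: down by d3 = 5 → (47/12, 33/4)
  seg 5: left by d3 = 5 → (-13/12, 33/4)
  seg 6: right by d1 = 5/4 → (1/6, 33/4)
  seg 7: left by d9 = 53/4 → (-157/12, 33/4)
  seg 8: right by d8 = 35/4 → (-13/3, 33/4)

d5 = 11/4
d6 = 11/20
d7 = -13/12
d8 = 35/4
d9 = 53/4
endpoint = (-13/3, 33/4)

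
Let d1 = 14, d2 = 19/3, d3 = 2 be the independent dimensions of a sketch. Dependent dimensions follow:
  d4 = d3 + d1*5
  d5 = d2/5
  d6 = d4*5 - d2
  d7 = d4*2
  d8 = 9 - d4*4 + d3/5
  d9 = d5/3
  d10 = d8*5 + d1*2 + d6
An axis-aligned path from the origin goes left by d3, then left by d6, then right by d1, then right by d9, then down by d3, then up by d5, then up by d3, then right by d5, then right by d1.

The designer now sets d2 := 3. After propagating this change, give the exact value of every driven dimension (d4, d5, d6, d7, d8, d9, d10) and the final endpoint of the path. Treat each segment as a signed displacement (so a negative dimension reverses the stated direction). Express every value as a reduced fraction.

Apply edit: d2 := 3
  d4 = d3 + d1*5 = 72
  d5 = d2/5 = 3/5
  d6 = d4*5 - d2 = 357
  d7 = d4*2 = 144
  d8 = 9 - d4*4 + d3/5 = -1393/5
  d9 = d5/3 = 1/5
  d10 = d8*5 + d1*2 + d6 = -1008
Walk from origin (0, 0):
  seg 1: left by d3 = 2 → (-2, 0)
  seg 2: left by d6 = 357 → (-359, 0)
  seg 3: right by d1 = 14 → (-345, 0)
  seg 4: right by d9 = 1/5 → (-1724/5, 0)
  seg 5: down by d3 = 2 → (-1724/5, -2)
  seg 6: up by d5 = 3/5 → (-1724/5, -7/5)
  seg 7: up by d3 = 2 → (-1724/5, 3/5)
  seg 8: right by d5 = 3/5 → (-1721/5, 3/5)
  seg 9: right by d1 = 14 → (-1651/5, 3/5)

d4 = 72
d5 = 3/5
d6 = 357
d7 = 144
d8 = -1393/5
d9 = 1/5
d10 = -1008
endpoint = (-1651/5, 3/5)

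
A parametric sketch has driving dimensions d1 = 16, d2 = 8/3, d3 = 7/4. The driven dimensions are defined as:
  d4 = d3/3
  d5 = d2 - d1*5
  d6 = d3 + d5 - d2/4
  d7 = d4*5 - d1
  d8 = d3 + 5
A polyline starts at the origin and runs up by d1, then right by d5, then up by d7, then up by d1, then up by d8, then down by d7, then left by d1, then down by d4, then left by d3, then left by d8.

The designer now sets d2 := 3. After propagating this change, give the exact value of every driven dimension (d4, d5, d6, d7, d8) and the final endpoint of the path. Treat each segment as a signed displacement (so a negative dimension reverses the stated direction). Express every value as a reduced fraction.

Apply edit: d2 := 3
  d4 = d3/3 = 7/12
  d5 = d2 - d1*5 = -77
  d6 = d3 + d5 - d2/4 = -76
  d7 = d4*5 - d1 = -157/12
  d8 = d3 + 5 = 27/4
Walk from origin (0, 0):
  seg 1: up by d1 = 16 → (0, 16)
  seg 2: right by d5 = -77 → (-77, 16)
  seg 3: up by d7 = -157/12 → (-77, 35/12)
  seg 4: up by d1 = 16 → (-77, 227/12)
  seg 5: up by d8 = 27/4 → (-77, 77/3)
  seg 6: down by d7 = -157/12 → (-77, 155/4)
  seg 7: left by d1 = 16 → (-93, 155/4)
  seg 8: down by d4 = 7/12 → (-93, 229/6)
  seg 9: left by d3 = 7/4 → (-379/4, 229/6)
  seg 10: left by d8 = 27/4 → (-203/2, 229/6)

d4 = 7/12
d5 = -77
d6 = -76
d7 = -157/12
d8 = 27/4
endpoint = (-203/2, 229/6)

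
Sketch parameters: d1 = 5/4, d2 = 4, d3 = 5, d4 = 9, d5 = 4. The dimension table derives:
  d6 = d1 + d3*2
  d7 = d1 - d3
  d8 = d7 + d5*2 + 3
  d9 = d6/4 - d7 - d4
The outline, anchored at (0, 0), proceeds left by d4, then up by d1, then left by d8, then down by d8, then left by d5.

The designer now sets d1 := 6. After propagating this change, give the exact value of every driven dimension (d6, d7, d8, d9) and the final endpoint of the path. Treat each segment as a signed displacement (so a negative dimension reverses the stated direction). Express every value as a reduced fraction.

d6 = 16
d7 = 1
d8 = 12
d9 = -6
endpoint = (-25, -6)

Apply edit: d1 := 6
  d6 = d1 + d3*2 = 16
  d7 = d1 - d3 = 1
  d8 = d7 + d5*2 + 3 = 12
  d9 = d6/4 - d7 - d4 = -6
Walk from origin (0, 0):
  seg 1: left by d4 = 9 → (-9, 0)
  seg 2: up by d1 = 6 → (-9, 6)
  seg 3: left by d8 = 12 → (-21, 6)
  seg 4: down by d8 = 12 → (-21, -6)
  seg 5: left by d5 = 4 → (-25, -6)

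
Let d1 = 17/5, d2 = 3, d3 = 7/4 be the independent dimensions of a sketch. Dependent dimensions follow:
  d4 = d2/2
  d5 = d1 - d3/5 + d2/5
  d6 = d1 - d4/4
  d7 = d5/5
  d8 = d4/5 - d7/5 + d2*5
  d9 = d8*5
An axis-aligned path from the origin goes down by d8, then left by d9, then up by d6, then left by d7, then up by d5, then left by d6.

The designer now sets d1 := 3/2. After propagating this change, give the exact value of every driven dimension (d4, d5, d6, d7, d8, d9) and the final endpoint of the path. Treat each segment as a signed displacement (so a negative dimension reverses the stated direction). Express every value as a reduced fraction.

Apply edit: d1 := 3/2
  d4 = d2/2 = 3/2
  d5 = d1 - d3/5 + d2/5 = 7/4
  d6 = d1 - d4/4 = 9/8
  d7 = d5/5 = 7/20
  d8 = d4/5 - d7/5 + d2*5 = 1523/100
  d9 = d8*5 = 1523/20
Walk from origin (0, 0):
  seg 1: down by d8 = 1523/100 → (0, -1523/100)
  seg 2: left by d9 = 1523/20 → (-1523/20, -1523/100)
  seg 3: up by d6 = 9/8 → (-1523/20, -2821/200)
  seg 4: left by d7 = 7/20 → (-153/2, -2821/200)
  seg 5: up by d5 = 7/4 → (-153/2, -2471/200)
  seg 6: left by d6 = 9/8 → (-621/8, -2471/200)

d4 = 3/2
d5 = 7/4
d6 = 9/8
d7 = 7/20
d8 = 1523/100
d9 = 1523/20
endpoint = (-621/8, -2471/200)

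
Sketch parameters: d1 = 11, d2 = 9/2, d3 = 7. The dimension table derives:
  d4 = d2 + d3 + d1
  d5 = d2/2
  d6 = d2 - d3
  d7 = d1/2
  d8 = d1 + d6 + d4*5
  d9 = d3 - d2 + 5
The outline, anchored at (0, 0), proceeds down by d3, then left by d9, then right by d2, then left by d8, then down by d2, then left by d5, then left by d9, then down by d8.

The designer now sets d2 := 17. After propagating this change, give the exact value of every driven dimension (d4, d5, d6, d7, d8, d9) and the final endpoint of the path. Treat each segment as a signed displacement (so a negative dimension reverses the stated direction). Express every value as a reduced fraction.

d4 = 35
d5 = 17/2
d6 = 10
d7 = 11/2
d8 = 196
d9 = -5
endpoint = (-355/2, -220)

Apply edit: d2 := 17
  d4 = d2 + d3 + d1 = 35
  d5 = d2/2 = 17/2
  d6 = d2 - d3 = 10
  d7 = d1/2 = 11/2
  d8 = d1 + d6 + d4*5 = 196
  d9 = d3 - d2 + 5 = -5
Walk from origin (0, 0):
  seg 1: down by d3 = 7 → (0, -7)
  seg 2: left by d9 = -5 → (5, -7)
  seg 3: right by d2 = 17 → (22, -7)
  seg 4: left by d8 = 196 → (-174, -7)
  seg 5: down by d2 = 17 → (-174, -24)
  seg 6: left by d5 = 17/2 → (-365/2, -24)
  seg 7: left by d9 = -5 → (-355/2, -24)
  seg 8: down by d8 = 196 → (-355/2, -220)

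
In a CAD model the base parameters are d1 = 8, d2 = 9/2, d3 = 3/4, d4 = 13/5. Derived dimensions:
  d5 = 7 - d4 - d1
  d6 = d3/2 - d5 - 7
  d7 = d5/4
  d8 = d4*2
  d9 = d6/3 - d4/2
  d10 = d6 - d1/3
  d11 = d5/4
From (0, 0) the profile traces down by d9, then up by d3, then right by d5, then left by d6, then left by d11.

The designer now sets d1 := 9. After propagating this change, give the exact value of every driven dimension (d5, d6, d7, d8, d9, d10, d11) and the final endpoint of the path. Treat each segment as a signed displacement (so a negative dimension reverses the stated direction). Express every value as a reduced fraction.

d5 = -23/5
d6 = -81/40
d7 = -23/20
d8 = 26/5
d9 = -79/40
d10 = -201/40
d11 = -23/20
endpoint = (-57/40, 109/40)

Apply edit: d1 := 9
  d5 = 7 - d4 - d1 = -23/5
  d6 = d3/2 - d5 - 7 = -81/40
  d7 = d5/4 = -23/20
  d8 = d4*2 = 26/5
  d9 = d6/3 - d4/2 = -79/40
  d10 = d6 - d1/3 = -201/40
  d11 = d5/4 = -23/20
Walk from origin (0, 0):
  seg 1: down by d9 = -79/40 → (0, 79/40)
  seg 2: up by d3 = 3/4 → (0, 109/40)
  seg 3: right by d5 = -23/5 → (-23/5, 109/40)
  seg 4: left by d6 = -81/40 → (-103/40, 109/40)
  seg 5: left by d11 = -23/20 → (-57/40, 109/40)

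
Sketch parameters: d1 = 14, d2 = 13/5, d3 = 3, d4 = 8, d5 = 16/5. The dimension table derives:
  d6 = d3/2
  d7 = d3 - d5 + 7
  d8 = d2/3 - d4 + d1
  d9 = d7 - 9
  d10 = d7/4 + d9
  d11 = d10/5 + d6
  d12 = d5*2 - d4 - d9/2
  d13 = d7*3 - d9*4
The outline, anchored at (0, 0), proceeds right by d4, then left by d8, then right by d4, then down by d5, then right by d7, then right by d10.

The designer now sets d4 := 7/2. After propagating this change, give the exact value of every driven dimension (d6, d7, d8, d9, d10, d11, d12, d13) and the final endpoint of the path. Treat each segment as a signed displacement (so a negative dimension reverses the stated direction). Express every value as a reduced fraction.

d6 = 3/2
d7 = 34/5
d8 = 341/30
d9 = -11/5
d10 = -1/2
d11 = 7/5
d12 = 4
d13 = 146/5
endpoint = (29/15, -16/5)

Apply edit: d4 := 7/2
  d6 = d3/2 = 3/2
  d7 = d3 - d5 + 7 = 34/5
  d8 = d2/3 - d4 + d1 = 341/30
  d9 = d7 - 9 = -11/5
  d10 = d7/4 + d9 = -1/2
  d11 = d10/5 + d6 = 7/5
  d12 = d5*2 - d4 - d9/2 = 4
  d13 = d7*3 - d9*4 = 146/5
Walk from origin (0, 0):
  seg 1: right by d4 = 7/2 → (7/2, 0)
  seg 2: left by d8 = 341/30 → (-118/15, 0)
  seg 3: right by d4 = 7/2 → (-131/30, 0)
  seg 4: down by d5 = 16/5 → (-131/30, -16/5)
  seg 5: right by d7 = 34/5 → (73/30, -16/5)
  seg 6: right by d10 = -1/2 → (29/15, -16/5)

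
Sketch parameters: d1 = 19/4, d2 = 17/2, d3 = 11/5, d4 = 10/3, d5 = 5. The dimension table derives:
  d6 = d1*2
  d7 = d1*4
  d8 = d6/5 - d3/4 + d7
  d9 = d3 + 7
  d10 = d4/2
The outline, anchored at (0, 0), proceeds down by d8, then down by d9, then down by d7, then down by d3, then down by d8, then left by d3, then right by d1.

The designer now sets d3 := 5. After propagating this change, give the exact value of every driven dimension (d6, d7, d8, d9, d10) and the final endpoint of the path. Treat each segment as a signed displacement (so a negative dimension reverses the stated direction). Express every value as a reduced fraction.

Apply edit: d3 := 5
  d6 = d1*2 = 19/2
  d7 = d1*4 = 19
  d8 = d6/5 - d3/4 + d7 = 393/20
  d9 = d3 + 7 = 12
  d10 = d4/2 = 5/3
Walk from origin (0, 0):
  seg 1: down by d8 = 393/20 → (0, -393/20)
  seg 2: down by d9 = 12 → (0, -633/20)
  seg 3: down by d7 = 19 → (0, -1013/20)
  seg 4: down by d3 = 5 → (0, -1113/20)
  seg 5: down by d8 = 393/20 → (0, -753/10)
  seg 6: left by d3 = 5 → (-5, -753/10)
  seg 7: right by d1 = 19/4 → (-1/4, -753/10)

d6 = 19/2
d7 = 19
d8 = 393/20
d9 = 12
d10 = 5/3
endpoint = (-1/4, -753/10)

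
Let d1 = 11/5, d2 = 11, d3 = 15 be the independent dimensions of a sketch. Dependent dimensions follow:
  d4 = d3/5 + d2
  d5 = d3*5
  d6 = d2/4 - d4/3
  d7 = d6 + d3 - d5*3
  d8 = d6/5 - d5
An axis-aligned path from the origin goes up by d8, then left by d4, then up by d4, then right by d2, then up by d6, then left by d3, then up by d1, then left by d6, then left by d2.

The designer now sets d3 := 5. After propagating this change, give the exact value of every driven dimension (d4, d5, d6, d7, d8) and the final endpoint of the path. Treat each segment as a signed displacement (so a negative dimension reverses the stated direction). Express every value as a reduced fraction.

Apply edit: d3 := 5
  d4 = d3/5 + d2 = 12
  d5 = d3*5 = 25
  d6 = d2/4 - d4/3 = -5/4
  d7 = d6 + d3 - d5*3 = -285/4
  d8 = d6/5 - d5 = -101/4
Walk from origin (0, 0):
  seg 1: up by d8 = -101/4 → (0, -101/4)
  seg 2: left by d4 = 12 → (-12, -101/4)
  seg 3: up by d4 = 12 → (-12, -53/4)
  seg 4: right by d2 = 11 → (-1, -53/4)
  seg 5: up by d6 = -5/4 → (-1, -29/2)
  seg 6: left by d3 = 5 → (-6, -29/2)
  seg 7: up by d1 = 11/5 → (-6, -123/10)
  seg 8: left by d6 = -5/4 → (-19/4, -123/10)
  seg 9: left by d2 = 11 → (-63/4, -123/10)

d4 = 12
d5 = 25
d6 = -5/4
d7 = -285/4
d8 = -101/4
endpoint = (-63/4, -123/10)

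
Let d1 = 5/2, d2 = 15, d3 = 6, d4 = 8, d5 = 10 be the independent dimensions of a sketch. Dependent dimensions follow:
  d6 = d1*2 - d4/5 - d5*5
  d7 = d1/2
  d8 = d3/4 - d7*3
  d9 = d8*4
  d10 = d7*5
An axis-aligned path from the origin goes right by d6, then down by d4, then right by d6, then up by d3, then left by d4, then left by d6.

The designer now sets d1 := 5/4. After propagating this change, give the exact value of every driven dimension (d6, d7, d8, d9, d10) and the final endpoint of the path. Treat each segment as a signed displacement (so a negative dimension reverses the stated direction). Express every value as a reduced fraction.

Apply edit: d1 := 5/4
  d6 = d1*2 - d4/5 - d5*5 = -491/10
  d7 = d1/2 = 5/8
  d8 = d3/4 - d7*3 = -3/8
  d9 = d8*4 = -3/2
  d10 = d7*5 = 25/8
Walk from origin (0, 0):
  seg 1: right by d6 = -491/10 → (-491/10, 0)
  seg 2: down by d4 = 8 → (-491/10, -8)
  seg 3: right by d6 = -491/10 → (-491/5, -8)
  seg 4: up by d3 = 6 → (-491/5, -2)
  seg 5: left by d4 = 8 → (-531/5, -2)
  seg 6: left by d6 = -491/10 → (-571/10, -2)

d6 = -491/10
d7 = 5/8
d8 = -3/8
d9 = -3/2
d10 = 25/8
endpoint = (-571/10, -2)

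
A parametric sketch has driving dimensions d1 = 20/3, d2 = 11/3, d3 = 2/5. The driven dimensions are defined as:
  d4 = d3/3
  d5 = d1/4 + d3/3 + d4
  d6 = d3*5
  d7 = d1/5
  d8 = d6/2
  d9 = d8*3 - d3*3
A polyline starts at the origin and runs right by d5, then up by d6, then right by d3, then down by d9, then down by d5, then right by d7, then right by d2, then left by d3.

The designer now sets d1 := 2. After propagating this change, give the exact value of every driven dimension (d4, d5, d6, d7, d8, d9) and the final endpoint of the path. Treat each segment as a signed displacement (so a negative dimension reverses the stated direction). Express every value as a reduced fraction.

d4 = 2/15
d5 = 23/30
d6 = 2
d7 = 2/5
d8 = 1
d9 = 9/5
endpoint = (29/6, -17/30)

Apply edit: d1 := 2
  d4 = d3/3 = 2/15
  d5 = d1/4 + d3/3 + d4 = 23/30
  d6 = d3*5 = 2
  d7 = d1/5 = 2/5
  d8 = d6/2 = 1
  d9 = d8*3 - d3*3 = 9/5
Walk from origin (0, 0):
  seg 1: right by d5 = 23/30 → (23/30, 0)
  seg 2: up by d6 = 2 → (23/30, 2)
  seg 3: right by d3 = 2/5 → (7/6, 2)
  seg 4: down by d9 = 9/5 → (7/6, 1/5)
  seg 5: down by d5 = 23/30 → (7/6, -17/30)
  seg 6: right by d7 = 2/5 → (47/30, -17/30)
  seg 7: right by d2 = 11/3 → (157/30, -17/30)
  seg 8: left by d3 = 2/5 → (29/6, -17/30)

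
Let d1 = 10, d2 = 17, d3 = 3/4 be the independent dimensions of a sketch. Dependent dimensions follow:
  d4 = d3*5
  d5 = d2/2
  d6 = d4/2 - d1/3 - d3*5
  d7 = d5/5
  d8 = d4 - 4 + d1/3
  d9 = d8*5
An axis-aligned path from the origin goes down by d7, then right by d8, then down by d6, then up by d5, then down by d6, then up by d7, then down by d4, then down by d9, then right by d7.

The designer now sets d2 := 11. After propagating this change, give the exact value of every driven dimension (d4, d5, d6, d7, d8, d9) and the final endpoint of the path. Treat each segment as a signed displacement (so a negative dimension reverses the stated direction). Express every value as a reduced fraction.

d4 = 15/4
d5 = 11/2
d6 = -125/24
d7 = 11/10
d8 = 37/12
d9 = 185/12
endpoint = (251/60, -13/4)

Apply edit: d2 := 11
  d4 = d3*5 = 15/4
  d5 = d2/2 = 11/2
  d6 = d4/2 - d1/3 - d3*5 = -125/24
  d7 = d5/5 = 11/10
  d8 = d4 - 4 + d1/3 = 37/12
  d9 = d8*5 = 185/12
Walk from origin (0, 0):
  seg 1: down by d7 = 11/10 → (0, -11/10)
  seg 2: right by d8 = 37/12 → (37/12, -11/10)
  seg 3: down by d6 = -125/24 → (37/12, 493/120)
  seg 4: up by d5 = 11/2 → (37/12, 1153/120)
  seg 5: down by d6 = -125/24 → (37/12, 889/60)
  seg 6: up by d7 = 11/10 → (37/12, 191/12)
  seg 7: down by d4 = 15/4 → (37/12, 73/6)
  seg 8: down by d9 = 185/12 → (37/12, -13/4)
  seg 9: right by d7 = 11/10 → (251/60, -13/4)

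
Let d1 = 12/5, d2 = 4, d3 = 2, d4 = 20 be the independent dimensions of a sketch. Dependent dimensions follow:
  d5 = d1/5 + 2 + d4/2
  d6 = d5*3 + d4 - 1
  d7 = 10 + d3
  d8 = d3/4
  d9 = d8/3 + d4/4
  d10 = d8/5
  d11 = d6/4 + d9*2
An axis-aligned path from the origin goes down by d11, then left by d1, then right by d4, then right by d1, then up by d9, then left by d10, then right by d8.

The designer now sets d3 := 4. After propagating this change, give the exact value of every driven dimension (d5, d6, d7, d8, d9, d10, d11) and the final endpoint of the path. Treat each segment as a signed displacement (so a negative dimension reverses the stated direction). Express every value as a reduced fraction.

Apply edit: d3 := 4
  d5 = d1/5 + 2 + d4/2 = 312/25
  d6 = d5*3 + d4 - 1 = 1411/25
  d7 = 10 + d3 = 14
  d8 = d3/4 = 1
  d9 = d8/3 + d4/4 = 16/3
  d10 = d8/5 = 1/5
  d11 = d6/4 + d9*2 = 7433/300
Walk from origin (0, 0):
  seg 1: down by d11 = 7433/300 → (0, -7433/300)
  seg 2: left by d1 = 12/5 → (-12/5, -7433/300)
  seg 3: right by d4 = 20 → (88/5, -7433/300)
  seg 4: right by d1 = 12/5 → (20, -7433/300)
  seg 5: up by d9 = 16/3 → (20, -5833/300)
  seg 6: left by d10 = 1/5 → (99/5, -5833/300)
  seg 7: right by d8 = 1 → (104/5, -5833/300)

d5 = 312/25
d6 = 1411/25
d7 = 14
d8 = 1
d9 = 16/3
d10 = 1/5
d11 = 7433/300
endpoint = (104/5, -5833/300)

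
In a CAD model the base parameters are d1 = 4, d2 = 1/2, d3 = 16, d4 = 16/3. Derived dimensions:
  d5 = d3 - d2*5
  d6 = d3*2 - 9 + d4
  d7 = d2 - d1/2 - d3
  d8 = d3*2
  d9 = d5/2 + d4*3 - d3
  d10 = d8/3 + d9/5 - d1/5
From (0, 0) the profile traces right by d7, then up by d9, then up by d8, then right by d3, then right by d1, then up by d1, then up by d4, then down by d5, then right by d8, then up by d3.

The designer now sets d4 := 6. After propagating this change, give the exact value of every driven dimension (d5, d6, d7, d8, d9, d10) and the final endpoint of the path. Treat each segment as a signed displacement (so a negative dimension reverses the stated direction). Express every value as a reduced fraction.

Apply edit: d4 := 6
  d5 = d3 - d2*5 = 27/2
  d6 = d3*2 - 9 + d4 = 29
  d7 = d2 - d1/2 - d3 = -35/2
  d8 = d3*2 = 32
  d9 = d5/2 + d4*3 - d3 = 35/4
  d10 = d8/3 + d9/5 - d1/5 = 697/60
Walk from origin (0, 0):
  seg 1: right by d7 = -35/2 → (-35/2, 0)
  seg 2: up by d9 = 35/4 → (-35/2, 35/4)
  seg 3: up by d8 = 32 → (-35/2, 163/4)
  seg 4: right by d3 = 16 → (-3/2, 163/4)
  seg 5: right by d1 = 4 → (5/2, 163/4)
  seg 6: up by d1 = 4 → (5/2, 179/4)
  seg 7: up by d4 = 6 → (5/2, 203/4)
  seg 8: down by d5 = 27/2 → (5/2, 149/4)
  seg 9: right by d8 = 32 → (69/2, 149/4)
  seg 10: up by d3 = 16 → (69/2, 213/4)

d5 = 27/2
d6 = 29
d7 = -35/2
d8 = 32
d9 = 35/4
d10 = 697/60
endpoint = (69/2, 213/4)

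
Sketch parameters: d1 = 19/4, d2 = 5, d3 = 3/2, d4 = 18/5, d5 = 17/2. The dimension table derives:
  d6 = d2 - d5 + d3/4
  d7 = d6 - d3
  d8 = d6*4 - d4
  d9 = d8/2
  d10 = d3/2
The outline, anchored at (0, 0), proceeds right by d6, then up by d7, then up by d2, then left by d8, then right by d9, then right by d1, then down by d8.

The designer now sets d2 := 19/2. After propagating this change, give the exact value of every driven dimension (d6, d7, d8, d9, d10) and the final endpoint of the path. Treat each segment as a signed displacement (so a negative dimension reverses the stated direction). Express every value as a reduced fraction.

d6 = 11/8
d7 = -1/8
d8 = 19/10
d9 = 19/20
d10 = 3/4
endpoint = (207/40, 299/40)

Apply edit: d2 := 19/2
  d6 = d2 - d5 + d3/4 = 11/8
  d7 = d6 - d3 = -1/8
  d8 = d6*4 - d4 = 19/10
  d9 = d8/2 = 19/20
  d10 = d3/2 = 3/4
Walk from origin (0, 0):
  seg 1: right by d6 = 11/8 → (11/8, 0)
  seg 2: up by d7 = -1/8 → (11/8, -1/8)
  seg 3: up by d2 = 19/2 → (11/8, 75/8)
  seg 4: left by d8 = 19/10 → (-21/40, 75/8)
  seg 5: right by d9 = 19/20 → (17/40, 75/8)
  seg 6: right by d1 = 19/4 → (207/40, 75/8)
  seg 7: down by d8 = 19/10 → (207/40, 299/40)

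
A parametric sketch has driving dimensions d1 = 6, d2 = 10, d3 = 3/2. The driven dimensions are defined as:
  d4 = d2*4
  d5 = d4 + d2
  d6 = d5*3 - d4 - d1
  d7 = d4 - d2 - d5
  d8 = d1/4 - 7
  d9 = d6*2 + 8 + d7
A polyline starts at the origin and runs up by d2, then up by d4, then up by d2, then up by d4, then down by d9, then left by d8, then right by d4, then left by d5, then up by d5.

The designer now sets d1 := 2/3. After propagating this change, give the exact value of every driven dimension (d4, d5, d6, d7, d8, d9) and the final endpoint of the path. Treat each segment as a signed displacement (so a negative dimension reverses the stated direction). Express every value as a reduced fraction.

Apply edit: d1 := 2/3
  d4 = d2*4 = 40
  d5 = d4 + d2 = 50
  d6 = d5*3 - d4 - d1 = 328/3
  d7 = d4 - d2 - d5 = -20
  d8 = d1/4 - 7 = -41/6
  d9 = d6*2 + 8 + d7 = 620/3
Walk from origin (0, 0):
  seg 1: up by d2 = 10 → (0, 10)
  seg 2: up by d4 = 40 → (0, 50)
  seg 3: up by d2 = 10 → (0, 60)
  seg 4: up by d4 = 40 → (0, 100)
  seg 5: down by d9 = 620/3 → (0, -320/3)
  seg 6: left by d8 = -41/6 → (41/6, -320/3)
  seg 7: right by d4 = 40 → (281/6, -320/3)
  seg 8: left by d5 = 50 → (-19/6, -320/3)
  seg 9: up by d5 = 50 → (-19/6, -170/3)

d4 = 40
d5 = 50
d6 = 328/3
d7 = -20
d8 = -41/6
d9 = 620/3
endpoint = (-19/6, -170/3)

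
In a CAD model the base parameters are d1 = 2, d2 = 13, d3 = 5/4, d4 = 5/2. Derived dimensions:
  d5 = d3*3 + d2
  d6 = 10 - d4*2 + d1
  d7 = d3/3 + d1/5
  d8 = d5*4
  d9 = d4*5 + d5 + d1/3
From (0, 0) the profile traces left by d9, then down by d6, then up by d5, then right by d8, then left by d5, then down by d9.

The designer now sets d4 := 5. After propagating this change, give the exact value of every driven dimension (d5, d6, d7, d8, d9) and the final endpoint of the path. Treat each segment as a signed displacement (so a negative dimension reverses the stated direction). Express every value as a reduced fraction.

d5 = 67/4
d6 = 2
d7 = 49/60
d8 = 67
d9 = 509/12
endpoint = (47/6, -83/3)

Apply edit: d4 := 5
  d5 = d3*3 + d2 = 67/4
  d6 = 10 - d4*2 + d1 = 2
  d7 = d3/3 + d1/5 = 49/60
  d8 = d5*4 = 67
  d9 = d4*5 + d5 + d1/3 = 509/12
Walk from origin (0, 0):
  seg 1: left by d9 = 509/12 → (-509/12, 0)
  seg 2: down by d6 = 2 → (-509/12, -2)
  seg 3: up by d5 = 67/4 → (-509/12, 59/4)
  seg 4: right by d8 = 67 → (295/12, 59/4)
  seg 5: left by d5 = 67/4 → (47/6, 59/4)
  seg 6: down by d9 = 509/12 → (47/6, -83/3)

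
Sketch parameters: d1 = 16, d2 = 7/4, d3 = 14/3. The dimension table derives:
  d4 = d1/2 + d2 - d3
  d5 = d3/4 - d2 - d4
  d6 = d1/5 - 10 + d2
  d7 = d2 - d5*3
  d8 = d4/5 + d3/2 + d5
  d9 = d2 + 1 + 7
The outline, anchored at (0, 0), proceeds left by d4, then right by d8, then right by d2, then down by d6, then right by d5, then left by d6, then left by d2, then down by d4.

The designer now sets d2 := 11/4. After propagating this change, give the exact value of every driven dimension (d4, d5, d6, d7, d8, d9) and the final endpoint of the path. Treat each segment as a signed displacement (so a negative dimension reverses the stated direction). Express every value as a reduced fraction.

d4 = 73/12
d5 = -23/3
d6 = -81/20
d7 = 103/4
d8 = -247/60
d9 = 43/4
endpoint = (-829/60, -61/30)

Apply edit: d2 := 11/4
  d4 = d1/2 + d2 - d3 = 73/12
  d5 = d3/4 - d2 - d4 = -23/3
  d6 = d1/5 - 10 + d2 = -81/20
  d7 = d2 - d5*3 = 103/4
  d8 = d4/5 + d3/2 + d5 = -247/60
  d9 = d2 + 1 + 7 = 43/4
Walk from origin (0, 0):
  seg 1: left by d4 = 73/12 → (-73/12, 0)
  seg 2: right by d8 = -247/60 → (-51/5, 0)
  seg 3: right by d2 = 11/4 → (-149/20, 0)
  seg 4: down by d6 = -81/20 → (-149/20, 81/20)
  seg 5: right by d5 = -23/3 → (-907/60, 81/20)
  seg 6: left by d6 = -81/20 → (-166/15, 81/20)
  seg 7: left by d2 = 11/4 → (-829/60, 81/20)
  seg 8: down by d4 = 73/12 → (-829/60, -61/30)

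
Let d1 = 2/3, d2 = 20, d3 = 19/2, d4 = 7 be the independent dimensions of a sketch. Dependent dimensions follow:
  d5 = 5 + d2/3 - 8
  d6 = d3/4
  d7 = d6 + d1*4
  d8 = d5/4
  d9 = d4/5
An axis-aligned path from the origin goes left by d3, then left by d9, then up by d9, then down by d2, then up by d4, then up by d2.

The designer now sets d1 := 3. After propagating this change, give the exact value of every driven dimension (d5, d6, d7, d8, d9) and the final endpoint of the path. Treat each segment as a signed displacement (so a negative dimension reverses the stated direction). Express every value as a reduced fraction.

Apply edit: d1 := 3
  d5 = 5 + d2/3 - 8 = 11/3
  d6 = d3/4 = 19/8
  d7 = d6 + d1*4 = 115/8
  d8 = d5/4 = 11/12
  d9 = d4/5 = 7/5
Walk from origin (0, 0):
  seg 1: left by d3 = 19/2 → (-19/2, 0)
  seg 2: left by d9 = 7/5 → (-109/10, 0)
  seg 3: up by d9 = 7/5 → (-109/10, 7/5)
  seg 4: down by d2 = 20 → (-109/10, -93/5)
  seg 5: up by d4 = 7 → (-109/10, -58/5)
  seg 6: up by d2 = 20 → (-109/10, 42/5)

d5 = 11/3
d6 = 19/8
d7 = 115/8
d8 = 11/12
d9 = 7/5
endpoint = (-109/10, 42/5)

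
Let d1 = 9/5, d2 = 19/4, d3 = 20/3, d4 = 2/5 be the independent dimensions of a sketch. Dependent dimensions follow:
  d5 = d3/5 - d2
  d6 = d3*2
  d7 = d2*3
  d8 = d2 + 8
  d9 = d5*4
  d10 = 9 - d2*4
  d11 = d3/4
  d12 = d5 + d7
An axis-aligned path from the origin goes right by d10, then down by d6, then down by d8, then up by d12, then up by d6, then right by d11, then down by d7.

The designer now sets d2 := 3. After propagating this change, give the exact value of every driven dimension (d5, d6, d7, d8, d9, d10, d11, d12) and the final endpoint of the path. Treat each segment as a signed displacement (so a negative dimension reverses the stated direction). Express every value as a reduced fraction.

Apply edit: d2 := 3
  d5 = d3/5 - d2 = -5/3
  d6 = d3*2 = 40/3
  d7 = d2*3 = 9
  d8 = d2 + 8 = 11
  d9 = d5*4 = -20/3
  d10 = 9 - d2*4 = -3
  d11 = d3/4 = 5/3
  d12 = d5 + d7 = 22/3
Walk from origin (0, 0):
  seg 1: right by d10 = -3 → (-3, 0)
  seg 2: down by d6 = 40/3 → (-3, -40/3)
  seg 3: down by d8 = 11 → (-3, -73/3)
  seg 4: up by d12 = 22/3 → (-3, -17)
  seg 5: up by d6 = 40/3 → (-3, -11/3)
  seg 6: right by d11 = 5/3 → (-4/3, -11/3)
  seg 7: down by d7 = 9 → (-4/3, -38/3)

d5 = -5/3
d6 = 40/3
d7 = 9
d8 = 11
d9 = -20/3
d10 = -3
d11 = 5/3
d12 = 22/3
endpoint = (-4/3, -38/3)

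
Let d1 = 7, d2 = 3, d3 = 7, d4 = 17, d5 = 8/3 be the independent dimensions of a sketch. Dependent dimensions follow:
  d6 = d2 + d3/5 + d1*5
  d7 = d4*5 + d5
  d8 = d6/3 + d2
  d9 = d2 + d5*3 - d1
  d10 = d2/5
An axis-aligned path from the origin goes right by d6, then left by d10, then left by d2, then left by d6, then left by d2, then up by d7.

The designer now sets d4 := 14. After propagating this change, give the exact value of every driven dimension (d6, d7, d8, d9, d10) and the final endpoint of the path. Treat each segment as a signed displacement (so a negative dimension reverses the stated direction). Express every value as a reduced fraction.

Apply edit: d4 := 14
  d6 = d2 + d3/5 + d1*5 = 197/5
  d7 = d4*5 + d5 = 218/3
  d8 = d6/3 + d2 = 242/15
  d9 = d2 + d5*3 - d1 = 4
  d10 = d2/5 = 3/5
Walk from origin (0, 0):
  seg 1: right by d6 = 197/5 → (197/5, 0)
  seg 2: left by d10 = 3/5 → (194/5, 0)
  seg 3: left by d2 = 3 → (179/5, 0)
  seg 4: left by d6 = 197/5 → (-18/5, 0)
  seg 5: left by d2 = 3 → (-33/5, 0)
  seg 6: up by d7 = 218/3 → (-33/5, 218/3)

d6 = 197/5
d7 = 218/3
d8 = 242/15
d9 = 4
d10 = 3/5
endpoint = (-33/5, 218/3)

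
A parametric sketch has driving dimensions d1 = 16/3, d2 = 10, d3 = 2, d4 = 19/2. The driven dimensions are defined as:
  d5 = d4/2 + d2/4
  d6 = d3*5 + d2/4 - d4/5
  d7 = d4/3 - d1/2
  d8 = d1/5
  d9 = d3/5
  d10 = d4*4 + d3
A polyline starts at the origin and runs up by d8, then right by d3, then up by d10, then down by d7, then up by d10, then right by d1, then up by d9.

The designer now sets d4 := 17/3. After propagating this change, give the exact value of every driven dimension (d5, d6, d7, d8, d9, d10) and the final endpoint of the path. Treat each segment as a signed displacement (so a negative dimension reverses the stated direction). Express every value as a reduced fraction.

d5 = 16/3
d6 = 341/30
d7 = -7/9
d8 = 16/15
d9 = 2/5
d10 = 74/3
endpoint = (22/3, 2321/45)

Apply edit: d4 := 17/3
  d5 = d4/2 + d2/4 = 16/3
  d6 = d3*5 + d2/4 - d4/5 = 341/30
  d7 = d4/3 - d1/2 = -7/9
  d8 = d1/5 = 16/15
  d9 = d3/5 = 2/5
  d10 = d4*4 + d3 = 74/3
Walk from origin (0, 0):
  seg 1: up by d8 = 16/15 → (0, 16/15)
  seg 2: right by d3 = 2 → (2, 16/15)
  seg 3: up by d10 = 74/3 → (2, 386/15)
  seg 4: down by d7 = -7/9 → (2, 1193/45)
  seg 5: up by d10 = 74/3 → (2, 2303/45)
  seg 6: right by d1 = 16/3 → (22/3, 2303/45)
  seg 7: up by d9 = 2/5 → (22/3, 2321/45)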